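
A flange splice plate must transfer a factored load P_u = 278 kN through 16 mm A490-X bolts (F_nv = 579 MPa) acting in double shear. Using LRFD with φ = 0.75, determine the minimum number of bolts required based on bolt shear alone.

A_b = π·16²/4 = 201.1 mm².
Per-bolt design strength φR_n = 0.75 × 579 × 201.1 × 2 / 1000 = 174.6 kN.
n ≥ 278 / 174.6 = 1.592 → use 2 bolts.

2 bolts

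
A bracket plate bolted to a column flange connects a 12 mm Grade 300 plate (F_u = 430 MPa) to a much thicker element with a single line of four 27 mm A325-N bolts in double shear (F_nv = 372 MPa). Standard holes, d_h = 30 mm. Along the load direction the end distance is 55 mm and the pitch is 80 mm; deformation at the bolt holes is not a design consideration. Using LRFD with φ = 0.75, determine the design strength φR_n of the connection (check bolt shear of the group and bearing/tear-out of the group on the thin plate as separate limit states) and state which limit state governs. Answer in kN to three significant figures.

Bolt shear: A_b = π·27²/4 = 572.6 mm²; R_n = 372 × 572.6 × 4 × 2 / 1000 = 1704 kN → 0.75 × 1704 = 1280 kN.
Bearing (1.5 l_c t F_u ≤ 3.0 d t F_u): upper limit = 3.0·27·12·430 / 1000 = 418 kN.
  Edge l_c = 55 − 30/2 = 40 → r_n = 309.6 kN; interior l_c = 80 − 30 = 50 → r_n = 387 kN.
  R_n,bearing = 1·309.6 + 3·387 = 1471 kN → 0.75 × 1471 = 1100 kN.
Bearing governs: 1100 kN.

1100 kN (bearing governs)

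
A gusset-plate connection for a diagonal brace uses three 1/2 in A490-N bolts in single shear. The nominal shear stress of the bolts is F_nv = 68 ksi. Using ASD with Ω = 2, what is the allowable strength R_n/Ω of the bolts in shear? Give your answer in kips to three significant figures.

20 kips

A_b = π × 0.5² / 4 = 0.1963 in².
R_n = F_nv · A_b · n · n_s = 68 × 0.1963 × 3 × 1 = 40.06 kips.
Allowable strength R_n/Ω = 40.06 / 2 = 20 kips.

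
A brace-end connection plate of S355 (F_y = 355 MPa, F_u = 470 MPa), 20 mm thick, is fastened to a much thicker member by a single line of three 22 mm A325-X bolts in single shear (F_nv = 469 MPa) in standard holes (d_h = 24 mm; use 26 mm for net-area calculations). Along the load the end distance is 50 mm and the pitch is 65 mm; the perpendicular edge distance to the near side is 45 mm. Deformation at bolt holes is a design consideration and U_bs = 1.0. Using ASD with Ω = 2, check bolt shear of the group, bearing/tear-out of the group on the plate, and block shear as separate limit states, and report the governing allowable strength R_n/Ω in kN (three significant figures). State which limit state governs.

267 kN (bolt shear governs)

Bolt shear: A_b = π·22²/4 = 380.1 mm²; R_n = 469 × 380.1 × 3 × 1 / 1000 = 534.8 kN → 534.8 / 2 = 267 kN.
Bearing: edge l_c = 38, r_n = 428.6 kN; interior l_c = 41, r_n = 462.5 kN; R_n = 428.6 + 2·462.5 = 1354 kN → 677 kN.
Block shear: A_gv = 3600, A_nv = 2300, A_nt = 640 mm²; R_n = min(0.6F_uA_nv, 0.6F_yA_gv) + U_bs·F_u·A_nt = 949.4 kN → 475 kN.
Bolt shear governs: 267 kN.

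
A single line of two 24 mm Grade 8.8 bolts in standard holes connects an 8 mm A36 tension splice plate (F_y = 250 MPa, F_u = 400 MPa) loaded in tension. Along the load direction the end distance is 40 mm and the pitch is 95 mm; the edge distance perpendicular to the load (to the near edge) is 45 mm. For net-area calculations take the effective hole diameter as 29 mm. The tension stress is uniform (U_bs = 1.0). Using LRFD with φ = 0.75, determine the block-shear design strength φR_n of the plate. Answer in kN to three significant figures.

195 kN

Shear plane L_v = 40 + 1·95 = 135 mm; A_gv = 135 × 8 = 1080 mm².
A_nv = (135 − 1.5·29) × 8 = 732 mm².
A_nt = (45 − 0.5·29) × 8 = 244 mm².
0.6 F_u A_nv = 175.7 kN; 0.6 F_y A_gv = 162 kN → shear yielding governs the shear term.
R_n = 162 + 1.0 × 400 × 244 / 1000 = 259.6 kN.
Design strength φR_n = 0.75 × 259.6 = 195 kN.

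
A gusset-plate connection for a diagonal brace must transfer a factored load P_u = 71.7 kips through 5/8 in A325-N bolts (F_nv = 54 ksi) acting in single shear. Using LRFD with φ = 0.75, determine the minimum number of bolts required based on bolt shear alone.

A_b = π·0.625²/4 = 0.3068 in².
Per-bolt design strength φR_n = 0.75 × 54 × 0.3068 × 1 = 12.43 kips.
n ≥ 71.7 / 12.43 = 5.771 → use 6 bolts.

6 bolts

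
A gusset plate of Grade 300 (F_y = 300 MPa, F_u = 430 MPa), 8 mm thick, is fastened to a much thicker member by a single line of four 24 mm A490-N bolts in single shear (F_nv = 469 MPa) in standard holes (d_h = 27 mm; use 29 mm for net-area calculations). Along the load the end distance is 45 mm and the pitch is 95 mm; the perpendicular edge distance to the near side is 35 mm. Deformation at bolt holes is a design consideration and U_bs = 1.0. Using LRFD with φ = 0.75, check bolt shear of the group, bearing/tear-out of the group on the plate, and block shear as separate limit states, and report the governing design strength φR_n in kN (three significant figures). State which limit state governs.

407 kN (block shear governs)

Bolt shear: A_b = π·24²/4 = 452.4 mm²; R_n = 469 × 452.4 × 4 × 1 / 1000 = 848.7 kN → 0.75 × 848.7 = 637 kN.
Bearing: edge l_c = 31.5, r_n = 130 kN; interior l_c = 68, r_n = 198.1 kN; R_n = 130 + 3·198.1 = 724.5 kN → 543 kN.
Block shear: A_gv = 2640, A_nv = 1828, A_nt = 164 mm²; R_n = min(0.6F_uA_nv, 0.6F_yA_gv) + U_bs·F_u·A_nt = 542.1 kN → 407 kN.
Block shear governs: 407 kN.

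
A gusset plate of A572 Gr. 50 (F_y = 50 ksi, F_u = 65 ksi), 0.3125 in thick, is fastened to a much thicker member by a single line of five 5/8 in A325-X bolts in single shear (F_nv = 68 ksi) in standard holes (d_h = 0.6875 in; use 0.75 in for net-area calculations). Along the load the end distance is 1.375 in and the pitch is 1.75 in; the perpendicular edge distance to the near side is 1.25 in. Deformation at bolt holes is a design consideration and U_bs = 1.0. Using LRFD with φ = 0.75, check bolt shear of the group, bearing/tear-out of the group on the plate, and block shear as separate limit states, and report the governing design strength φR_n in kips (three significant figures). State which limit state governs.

59 kips (block shear governs)

Bolt shear: A_b = π·0.625²/4 = 0.3068 in²; R_n = 68 × 0.3068 × 5 × 1 = 104.3 kips → 0.75 × 104.3 = 78.2 kips.
Bearing: edge l_c = 1.031, r_n = 25.14 kips; interior l_c = 1.062, r_n = 25.9 kips; R_n = 25.14 + 4·25.9 = 128.7 kips → 96.5 kips.
Block shear: A_gv = 2.617, A_nv = 1.562, A_nt = 0.2734 in²; R_n = min(0.6F_uA_nv, 0.6F_yA_gv) + U_bs·F_u·A_nt = 78.71 kips → 59 kips.
Block shear governs: 59 kips.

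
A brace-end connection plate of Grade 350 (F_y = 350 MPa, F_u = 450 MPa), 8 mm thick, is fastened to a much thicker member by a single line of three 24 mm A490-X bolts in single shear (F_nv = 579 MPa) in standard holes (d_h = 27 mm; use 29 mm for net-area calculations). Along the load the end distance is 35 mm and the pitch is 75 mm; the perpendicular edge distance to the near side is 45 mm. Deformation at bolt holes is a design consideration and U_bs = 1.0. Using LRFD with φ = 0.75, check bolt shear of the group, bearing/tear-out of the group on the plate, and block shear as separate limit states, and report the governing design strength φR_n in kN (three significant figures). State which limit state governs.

Bolt shear: A_b = π·24²/4 = 452.4 mm²; R_n = 579 × 452.4 × 3 × 1 / 1000 = 785.8 kN → 0.75 × 785.8 = 589 kN.
Bearing: edge l_c = 21.5, r_n = 92.88 kN; interior l_c = 48, r_n = 207.4 kN; R_n = 92.88 + 2·207.4 = 507.6 kN → 381 kN.
Block shear: A_gv = 1480, A_nv = 900, A_nt = 244 mm²; R_n = min(0.6F_uA_nv, 0.6F_yA_gv) + U_bs·F_u·A_nt = 352.8 kN → 265 kN.
Block shear governs: 265 kN.

265 kN (block shear governs)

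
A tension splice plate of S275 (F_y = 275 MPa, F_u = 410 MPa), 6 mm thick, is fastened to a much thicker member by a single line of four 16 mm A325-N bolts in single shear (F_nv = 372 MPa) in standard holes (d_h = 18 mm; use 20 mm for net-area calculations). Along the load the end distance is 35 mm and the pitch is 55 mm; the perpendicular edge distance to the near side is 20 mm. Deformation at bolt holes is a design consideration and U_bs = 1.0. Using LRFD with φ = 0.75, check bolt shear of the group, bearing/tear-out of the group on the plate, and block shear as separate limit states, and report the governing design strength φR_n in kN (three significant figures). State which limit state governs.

Bolt shear: A_b = π·16²/4 = 201.1 mm²; R_n = 372 × 201.1 × 4 × 1 / 1000 = 299.2 kN → 0.75 × 299.2 = 224 kN.
Bearing: edge l_c = 26, r_n = 76.75 kN; interior l_c = 37, r_n = 94.46 kN; R_n = 76.75 + 3·94.46 = 360.1 kN → 270 kN.
Block shear: A_gv = 1200, A_nv = 780, A_nt = 60 mm²; R_n = min(0.6F_uA_nv, 0.6F_yA_gv) + U_bs·F_u·A_nt = 216.5 kN → 162 kN.
Block shear governs: 162 kN.

162 kN (block shear governs)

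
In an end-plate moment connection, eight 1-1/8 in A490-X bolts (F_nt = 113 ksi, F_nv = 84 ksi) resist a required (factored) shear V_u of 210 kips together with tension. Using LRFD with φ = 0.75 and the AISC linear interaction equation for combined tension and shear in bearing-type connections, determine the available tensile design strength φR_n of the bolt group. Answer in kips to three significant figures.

594 kips

A_b = π·1.125²/4 = 0.994 in²; f_rv = 210 / (8 × 0.994) = 26.41 ksi.
F'_nt = 1.3 F_nt − (F_nt / φF_nv) f_rv = 1.3·113 − (113/(0.75·84))·26.41 = 99.53 ksi, capped at F_nt → F'_nt = 99.53 ksi.
R_n = F'_nt · A_b · n = 99.53 × 0.994 × 8 = 791.5 kips.
Design strength φR_n = 0.75 × 791.5 = 594 kips.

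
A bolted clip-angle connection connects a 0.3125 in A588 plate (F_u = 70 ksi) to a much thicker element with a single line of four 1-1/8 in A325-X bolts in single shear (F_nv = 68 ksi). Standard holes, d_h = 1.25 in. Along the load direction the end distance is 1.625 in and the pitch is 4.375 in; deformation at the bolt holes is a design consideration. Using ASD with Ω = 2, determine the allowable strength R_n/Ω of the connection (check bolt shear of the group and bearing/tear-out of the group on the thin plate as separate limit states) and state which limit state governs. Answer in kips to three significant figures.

Bolt shear: A_b = π·1.125²/4 = 0.994 in²; R_n = 68 × 0.994 × 4 × 1 = 270.4 kips → 270.4 / 2 = 135 kips.
Bearing (1.2 l_c t F_u ≤ 2.4 d t F_u): upper limit = 2.4·1.125·0.3125·70 = 59.06 kips.
  Edge l_c = 1.625 − 1.25/2 = 1 → r_n = 26.25 kips; interior l_c = 4.375 − 1.25 = 3.125 → r_n = 59.06 kips.
  R_n,bearing = 1·26.25 + 3·59.06 = 203.4 kips → 203.4 / 2 = 102 kips.
Bearing governs: 102 kips.

102 kips (bearing governs)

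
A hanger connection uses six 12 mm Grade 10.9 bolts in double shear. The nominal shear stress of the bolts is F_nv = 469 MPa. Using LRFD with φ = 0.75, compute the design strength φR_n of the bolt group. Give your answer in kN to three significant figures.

A_b = π × 12² / 4 = 113.1 mm².
R_n = F_nv · A_b · n · n_s = 469 × 113.1 × 6 × 2 / 1000 = 636.5 kN.
Design strength φR_n = 0.75 × 636.5 = 477 kN.

477 kN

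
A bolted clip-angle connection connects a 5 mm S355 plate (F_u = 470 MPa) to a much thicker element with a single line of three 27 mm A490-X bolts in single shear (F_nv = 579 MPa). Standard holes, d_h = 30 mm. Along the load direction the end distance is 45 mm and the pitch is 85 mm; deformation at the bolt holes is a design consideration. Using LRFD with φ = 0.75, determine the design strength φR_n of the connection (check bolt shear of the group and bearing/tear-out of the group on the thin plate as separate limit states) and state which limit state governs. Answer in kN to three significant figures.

292 kN (bearing governs)

Bolt shear: A_b = π·27²/4 = 572.6 mm²; R_n = 579 × 572.6 × 3 × 1 / 1000 = 994.5 kN → 0.75 × 994.5 = 746 kN.
Bearing (1.2 l_c t F_u ≤ 2.4 d t F_u): upper limit = 2.4·27·5·470 / 1000 = 152.3 kN.
  Edge l_c = 45 − 30/2 = 30 → r_n = 84.6 kN; interior l_c = 85 − 30 = 55 → r_n = 152.3 kN.
  R_n,bearing = 1·84.6 + 2·152.3 = 389.2 kN → 0.75 × 389.2 = 292 kN.
Bearing governs: 292 kN.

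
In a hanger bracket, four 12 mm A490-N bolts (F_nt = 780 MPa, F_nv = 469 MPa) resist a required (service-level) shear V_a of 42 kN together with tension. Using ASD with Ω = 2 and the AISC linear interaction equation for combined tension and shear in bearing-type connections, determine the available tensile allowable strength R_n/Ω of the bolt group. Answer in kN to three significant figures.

A_b = π·12²/4 = 113.1 mm²; f_rv = 42 × 1000 / (4 × 113.1) = 92.84 MPa.
F'_nt = 1.3 F_nt − (Ω F_nt / F_nv) f_rv = 1.3·780 − (2·780/469)·92.84 = 705.2 MPa, capped at F_nt → F'_nt = 705.2 MPa.
R_n = F'_nt · A_b · n = 705.2 × 113.1 × 4 / 1000 = 319 kN.
Allowable strength R_n/Ω = 319 / 2 = 160 kN.

160 kN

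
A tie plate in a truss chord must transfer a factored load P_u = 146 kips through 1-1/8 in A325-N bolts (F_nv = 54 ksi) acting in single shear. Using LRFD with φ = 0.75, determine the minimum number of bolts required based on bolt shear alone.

4 bolts

A_b = π·1.125²/4 = 0.994 in².
Per-bolt design strength φR_n = 0.75 × 54 × 0.994 × 1 = 40.26 kips.
n ≥ 146 / 40.26 = 3.627 → use 4 bolts.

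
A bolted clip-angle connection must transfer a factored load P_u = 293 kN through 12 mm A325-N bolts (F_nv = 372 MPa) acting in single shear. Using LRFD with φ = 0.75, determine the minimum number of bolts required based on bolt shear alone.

A_b = π·12²/4 = 113.1 mm².
Per-bolt design strength φR_n = 0.75 × 372 × 113.1 × 1 / 1000 = 31.55 kN.
n ≥ 293 / 31.55 = 9.286 → use 10 bolts.

10 bolts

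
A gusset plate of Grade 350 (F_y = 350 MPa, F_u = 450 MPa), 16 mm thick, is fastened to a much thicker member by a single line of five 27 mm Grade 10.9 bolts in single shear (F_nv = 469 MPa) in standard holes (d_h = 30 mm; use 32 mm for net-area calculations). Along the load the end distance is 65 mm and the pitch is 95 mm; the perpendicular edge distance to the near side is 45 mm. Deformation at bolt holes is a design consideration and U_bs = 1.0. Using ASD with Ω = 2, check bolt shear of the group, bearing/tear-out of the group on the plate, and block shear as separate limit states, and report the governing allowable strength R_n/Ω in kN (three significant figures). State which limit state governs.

Bolt shear: A_b = π·27²/4 = 572.6 mm²; R_n = 469 × 572.6 × 5 × 1 / 1000 = 1343 kN → 1343 / 2 = 671 kN.
Bearing: edge l_c = 50, r_n = 432 kN; interior l_c = 65, r_n = 466.6 kN; R_n = 432 + 4·466.6 = 2298 kN → 1150 kN.
Block shear: A_gv = 7120, A_nv = 4816, A_nt = 464 mm²; R_n = min(0.6F_uA_nv, 0.6F_yA_gv) + U_bs·F_u·A_nt = 1509 kN → 755 kN.
Bolt shear governs: 671 kN.

671 kN (bolt shear governs)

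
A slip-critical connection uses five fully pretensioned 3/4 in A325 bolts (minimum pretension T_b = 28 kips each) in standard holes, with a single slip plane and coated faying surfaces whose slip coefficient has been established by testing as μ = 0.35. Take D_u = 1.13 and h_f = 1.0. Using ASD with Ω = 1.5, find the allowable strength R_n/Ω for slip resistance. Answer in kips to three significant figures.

R_n = μ · D_u · h_f · T_b · n_s · n_b = 0.35 × 1.13 × 1.0 × 28 × 1 × 5 = 55.37 kips.
Allowable strength R_n/Ω = 55.37 / 1.5 = 36.9 kips.

36.9 kips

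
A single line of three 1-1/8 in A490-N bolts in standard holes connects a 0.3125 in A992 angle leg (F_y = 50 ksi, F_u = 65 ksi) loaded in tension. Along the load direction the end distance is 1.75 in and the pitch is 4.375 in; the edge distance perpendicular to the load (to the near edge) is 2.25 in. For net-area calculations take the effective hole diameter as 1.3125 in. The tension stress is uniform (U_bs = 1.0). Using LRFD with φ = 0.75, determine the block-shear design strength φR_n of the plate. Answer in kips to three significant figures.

90.3 kips

Shear plane L_v = 1.75 + 2·4.375 = 10.5 in; A_gv = 10.5 × 0.3125 = 3.281 in².
A_nv = (10.5 − 2.5·1.3125) × 0.3125 = 2.256 in².
A_nt = (2.25 − 0.5·1.3125) × 0.3125 = 0.498 in².
0.6 F_u A_nv = 87.98 kips; 0.6 F_y A_gv = 98.44 kips → shear rupture governs the shear term.
R_n = 87.98 + 1.0 × 65 × 0.498 = 120.4 kips.
Design strength φR_n = 0.75 × 120.4 = 90.3 kips.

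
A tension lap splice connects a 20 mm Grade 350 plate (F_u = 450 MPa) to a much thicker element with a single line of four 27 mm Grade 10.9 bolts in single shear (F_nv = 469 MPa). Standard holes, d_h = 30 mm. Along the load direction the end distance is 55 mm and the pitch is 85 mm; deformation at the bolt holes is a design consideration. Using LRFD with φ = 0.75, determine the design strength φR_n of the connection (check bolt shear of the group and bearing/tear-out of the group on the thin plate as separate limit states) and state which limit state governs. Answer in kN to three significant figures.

Bolt shear: A_b = π·27²/4 = 572.6 mm²; R_n = 469 × 572.6 × 4 × 1 / 1000 = 1074 kN → 0.75 × 1074 = 806 kN.
Bearing (1.2 l_c t F_u ≤ 2.4 d t F_u): upper limit = 2.4·27·20·450 / 1000 = 583.2 kN.
  Edge l_c = 55 − 30/2 = 40 → r_n = 432 kN; interior l_c = 85 − 30 = 55 → r_n = 583.2 kN.
  R_n,bearing = 1·432 + 3·583.2 = 2182 kN → 0.75 × 2182 = 1640 kN.
Bolt shear governs: 806 kN.

806 kN (bolt shear governs)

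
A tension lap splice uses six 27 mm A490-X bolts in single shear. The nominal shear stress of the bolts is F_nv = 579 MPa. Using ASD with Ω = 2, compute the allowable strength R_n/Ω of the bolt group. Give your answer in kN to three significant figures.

A_b = π × 27² / 4 = 572.6 mm².
R_n = F_nv · A_b · n · n_s = 579 × 572.6 × 6 × 1 / 1000 = 1989 kN.
Allowable strength R_n/Ω = 1989 / 2 = 995 kN.

995 kN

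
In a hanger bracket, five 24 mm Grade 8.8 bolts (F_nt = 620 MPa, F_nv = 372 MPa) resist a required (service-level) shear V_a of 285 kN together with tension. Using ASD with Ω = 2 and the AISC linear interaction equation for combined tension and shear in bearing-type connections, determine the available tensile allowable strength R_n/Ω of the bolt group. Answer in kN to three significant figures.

437 kN

A_b = π·24²/4 = 452.4 mm²; f_rv = 285 × 1000 / (5 × 452.4) = 126 MPa.
F'_nt = 1.3 F_nt − (Ω F_nt / F_nv) f_rv = 1.3·620 − (2·620/372)·126 = 386 MPa, capped at F_nt → F'_nt = 386 MPa.
R_n = F'_nt · A_b · n = 386 × 452.4 × 5 / 1000 = 873.1 kN.
Allowable strength R_n/Ω = 873.1 / 2 = 437 kN.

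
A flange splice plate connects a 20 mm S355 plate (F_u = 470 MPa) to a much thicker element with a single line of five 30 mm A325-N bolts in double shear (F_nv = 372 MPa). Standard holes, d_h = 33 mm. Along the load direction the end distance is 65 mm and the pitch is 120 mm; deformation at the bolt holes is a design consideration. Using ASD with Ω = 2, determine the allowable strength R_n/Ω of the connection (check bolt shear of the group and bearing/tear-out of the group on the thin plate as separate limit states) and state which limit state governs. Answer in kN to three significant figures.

Bolt shear: A_b = π·30²/4 = 706.9 mm²; R_n = 372 × 706.9 × 5 × 2 / 1000 = 2630 kN → 2630 / 2 = 1310 kN.
Bearing (1.2 l_c t F_u ≤ 2.4 d t F_u): upper limit = 2.4·30·20·470 / 1000 = 676.8 kN.
  Edge l_c = 65 − 33/2 = 48.5 → r_n = 547.1 kN; interior l_c = 120 − 33 = 87 → r_n = 676.8 kN.
  R_n,bearing = 1·547.1 + 4·676.8 = 3254 kN → 3254 / 2 = 1630 kN.
Bolt shear governs: 1310 kN.

1310 kN (bolt shear governs)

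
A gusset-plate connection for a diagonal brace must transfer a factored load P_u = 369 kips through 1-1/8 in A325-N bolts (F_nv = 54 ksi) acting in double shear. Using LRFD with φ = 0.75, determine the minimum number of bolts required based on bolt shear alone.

5 bolts

A_b = π·1.125²/4 = 0.994 in².
Per-bolt design strength φR_n = 0.75 × 54 × 0.994 × 2 = 80.52 kips.
n ≥ 369 / 80.52 = 4.583 → use 5 bolts.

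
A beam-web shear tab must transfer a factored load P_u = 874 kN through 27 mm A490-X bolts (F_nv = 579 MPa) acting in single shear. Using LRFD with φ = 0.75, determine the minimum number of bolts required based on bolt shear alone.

4 bolts

A_b = π·27²/4 = 572.6 mm².
Per-bolt design strength φR_n = 0.75 × 579 × 572.6 × 1 / 1000 = 248.6 kN.
n ≥ 874 / 248.6 = 3.515 → use 4 bolts.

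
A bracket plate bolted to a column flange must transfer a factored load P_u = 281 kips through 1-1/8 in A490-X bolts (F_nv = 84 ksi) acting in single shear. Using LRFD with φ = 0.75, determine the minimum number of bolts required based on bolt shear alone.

5 bolts

A_b = π·1.125²/4 = 0.994 in².
Per-bolt design strength φR_n = 0.75 × 84 × 0.994 × 1 = 62.62 kips.
n ≥ 281 / 62.62 = 4.487 → use 5 bolts.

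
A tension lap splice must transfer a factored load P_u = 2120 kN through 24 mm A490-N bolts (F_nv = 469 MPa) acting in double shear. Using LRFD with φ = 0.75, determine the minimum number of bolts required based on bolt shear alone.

7 bolts

A_b = π·24²/4 = 452.4 mm².
Per-bolt design strength φR_n = 0.75 × 469 × 452.4 × 2 / 1000 = 318.3 kN.
n ≥ 2120 / 318.3 = 6.661 → use 7 bolts.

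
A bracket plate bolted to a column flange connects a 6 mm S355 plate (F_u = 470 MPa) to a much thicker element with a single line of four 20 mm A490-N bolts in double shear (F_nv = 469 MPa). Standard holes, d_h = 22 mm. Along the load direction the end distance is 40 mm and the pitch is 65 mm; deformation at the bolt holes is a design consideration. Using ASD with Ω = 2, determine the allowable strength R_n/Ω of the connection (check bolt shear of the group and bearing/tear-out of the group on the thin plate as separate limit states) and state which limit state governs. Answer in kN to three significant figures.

Bolt shear: A_b = π·20²/4 = 314.2 mm²; R_n = 469 × 314.2 × 4 × 2 / 1000 = 1179 kN → 1179 / 2 = 589 kN.
Bearing (1.2 l_c t F_u ≤ 2.4 d t F_u): upper limit = 2.4·20·6·470 / 1000 = 135.4 kN.
  Edge l_c = 40 − 22/2 = 29 → r_n = 98.14 kN; interior l_c = 65 − 22 = 43 → r_n = 135.4 kN.
  R_n,bearing = 1·98.14 + 3·135.4 = 504.2 kN → 504.2 / 2 = 252 kN.
Bearing governs: 252 kN.

252 kN (bearing governs)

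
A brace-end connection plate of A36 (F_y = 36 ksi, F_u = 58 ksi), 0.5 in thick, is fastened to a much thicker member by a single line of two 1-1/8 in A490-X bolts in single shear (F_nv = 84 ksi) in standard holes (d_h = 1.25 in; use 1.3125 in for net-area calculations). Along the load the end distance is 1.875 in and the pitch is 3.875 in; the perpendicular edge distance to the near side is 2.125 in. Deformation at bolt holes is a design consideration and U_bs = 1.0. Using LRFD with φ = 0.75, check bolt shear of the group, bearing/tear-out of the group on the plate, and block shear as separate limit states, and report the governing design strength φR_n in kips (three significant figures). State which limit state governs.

78.5 kips (block shear governs)

Bolt shear: A_b = π·1.125²/4 = 0.994 in²; R_n = 84 × 0.994 × 2 × 1 = 167 kips → 0.75 × 167 = 125 kips.
Bearing: edge l_c = 1.25, r_n = 43.5 kips; interior l_c = 2.625, r_n = 78.3 kips; R_n = 43.5 + 1·78.3 = 121.8 kips → 91.3 kips.
Block shear: A_gv = 2.875, A_nv = 1.891, A_nt = 0.7344 in²; R_n = min(0.6F_uA_nv, 0.6F_yA_gv) + U_bs·F_u·A_nt = 104.7 kips → 78.5 kips.
Block shear governs: 78.5 kips.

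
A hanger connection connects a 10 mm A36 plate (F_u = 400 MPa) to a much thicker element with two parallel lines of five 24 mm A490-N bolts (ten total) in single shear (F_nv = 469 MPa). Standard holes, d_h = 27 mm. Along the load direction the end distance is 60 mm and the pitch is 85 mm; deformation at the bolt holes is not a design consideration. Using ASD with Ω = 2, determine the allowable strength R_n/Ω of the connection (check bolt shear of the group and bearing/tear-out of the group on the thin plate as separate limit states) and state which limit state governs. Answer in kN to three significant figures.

1060 kN (bolt shear governs)

Bolt shear: A_b = π·24²/4 = 452.4 mm²; R_n = 469 × 452.4 × 10 × 1 / 1000 = 2122 kN → 2122 / 2 = 1060 kN.
Bearing (1.5 l_c t F_u ≤ 3.0 d t F_u): upper limit = 3.0·24·10·400 / 1000 = 288 kN.
  Edge l_c = 60 − 27/2 = 46.5 → r_n = 279 kN; interior l_c = 85 − 27 = 58 → r_n = 288 kN.
  R_n,bearing = 2·279 + 8·288 = 2862 kN → 2862 / 2 = 1430 kN.
Bolt shear governs: 1060 kN.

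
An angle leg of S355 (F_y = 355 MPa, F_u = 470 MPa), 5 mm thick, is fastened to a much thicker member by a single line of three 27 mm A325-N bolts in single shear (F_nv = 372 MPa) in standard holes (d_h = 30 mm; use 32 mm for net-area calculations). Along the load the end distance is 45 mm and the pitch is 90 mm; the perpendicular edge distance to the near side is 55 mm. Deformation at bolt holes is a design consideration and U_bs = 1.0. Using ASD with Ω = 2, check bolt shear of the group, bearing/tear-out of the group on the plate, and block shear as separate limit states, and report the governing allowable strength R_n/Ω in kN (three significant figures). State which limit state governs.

148 kN (block shear governs)

Bolt shear: A_b = π·27²/4 = 572.6 mm²; R_n = 372 × 572.6 × 3 × 1 / 1000 = 639 kN → 639 / 2 = 319 kN.
Bearing: edge l_c = 30, r_n = 84.6 kN; interior l_c = 60, r_n = 152.3 kN; R_n = 84.6 + 2·152.3 = 389.2 kN → 195 kN.
Block shear: A_gv = 1125, A_nv = 725, A_nt = 195 mm²; R_n = min(0.6F_uA_nv, 0.6F_yA_gv) + U_bs·F_u·A_nt = 296.1 kN → 148 kN.
Block shear governs: 148 kN.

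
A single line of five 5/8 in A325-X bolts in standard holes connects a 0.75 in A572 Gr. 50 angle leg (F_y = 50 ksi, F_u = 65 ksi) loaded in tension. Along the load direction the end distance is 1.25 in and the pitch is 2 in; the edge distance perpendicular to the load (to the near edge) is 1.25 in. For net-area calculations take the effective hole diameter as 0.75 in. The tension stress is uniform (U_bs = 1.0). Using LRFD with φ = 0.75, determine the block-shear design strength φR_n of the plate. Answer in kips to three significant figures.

Shear plane L_v = 1.25 + 4·2 = 9.25 in; A_gv = 9.25 × 0.75 = 6.938 in².
A_nv = (9.25 − 4.5·0.75) × 0.75 = 4.406 in².
A_nt = (1.25 − 0.5·0.75) × 0.75 = 0.6562 in².
0.6 F_u A_nv = 171.8 kips; 0.6 F_y A_gv = 208.1 kips → shear rupture governs the shear term.
R_n = 171.8 + 1.0 × 65 × 0.6562 = 214.5 kips.
Design strength φR_n = 0.75 × 214.5 = 161 kips.

161 kips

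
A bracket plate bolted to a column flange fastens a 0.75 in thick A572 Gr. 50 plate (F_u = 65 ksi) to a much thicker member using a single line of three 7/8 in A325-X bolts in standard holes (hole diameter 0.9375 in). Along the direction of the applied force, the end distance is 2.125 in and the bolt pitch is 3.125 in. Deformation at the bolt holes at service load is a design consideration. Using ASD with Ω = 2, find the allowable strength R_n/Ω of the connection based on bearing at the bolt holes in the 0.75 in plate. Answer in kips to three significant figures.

151 kips

Per bolt r_n = 1.2 l_c t F_u ≤ 2.4 d t F_u; upper limit = 2.4 × 0.875 × 0.75 × 65 = 102.4 kips.
Edge bolt: l_c = 2.125 − 0.9375/2 = 1.656 in → 1.2 × 1.656 × 0.75 × 65 = 96.89 → r_n = 96.89 kips.
Interior bolts: l_c = 3.125 − 0.9375 = 2.188 in → 1.2 × 2.188 × 0.75 × 65 = 128 → r_n = 102.4 kips.
R_n = 1 × 96.89 + 2 × 102.4 = 301.6 kips.
Allowable strength R_n/Ω = 301.6 / 2 = 151 kips.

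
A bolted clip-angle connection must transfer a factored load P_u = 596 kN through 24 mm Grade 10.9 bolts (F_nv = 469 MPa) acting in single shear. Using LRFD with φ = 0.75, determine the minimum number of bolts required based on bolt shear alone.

4 bolts

A_b = π·24²/4 = 452.4 mm².
Per-bolt design strength φR_n = 0.75 × 469 × 452.4 × 1 / 1000 = 159.1 kN.
n ≥ 596 / 159.1 = 3.745 → use 4 bolts.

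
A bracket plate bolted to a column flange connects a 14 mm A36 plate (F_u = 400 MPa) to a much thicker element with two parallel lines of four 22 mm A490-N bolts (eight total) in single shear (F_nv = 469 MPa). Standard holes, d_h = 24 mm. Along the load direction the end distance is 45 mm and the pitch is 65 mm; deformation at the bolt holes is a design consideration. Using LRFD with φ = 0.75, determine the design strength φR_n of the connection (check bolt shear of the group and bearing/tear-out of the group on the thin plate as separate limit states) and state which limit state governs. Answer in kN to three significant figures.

Bolt shear: A_b = π·22²/4 = 380.1 mm²; R_n = 469 × 380.1 × 8 × 1 / 1000 = 1426 kN → 0.75 × 1426 = 1070 kN.
Bearing (1.2 l_c t F_u ≤ 2.4 d t F_u): upper limit = 2.4·22·14·400 / 1000 = 295.7 kN.
  Edge l_c = 45 − 24/2 = 33 → r_n = 221.8 kN; interior l_c = 65 − 24 = 41 → r_n = 275.5 kN.
  R_n,bearing = 2·221.8 + 6·275.5 = 2097 kN → 0.75 × 2097 = 1570 kN.
Bolt shear governs: 1070 kN.

1070 kN (bolt shear governs)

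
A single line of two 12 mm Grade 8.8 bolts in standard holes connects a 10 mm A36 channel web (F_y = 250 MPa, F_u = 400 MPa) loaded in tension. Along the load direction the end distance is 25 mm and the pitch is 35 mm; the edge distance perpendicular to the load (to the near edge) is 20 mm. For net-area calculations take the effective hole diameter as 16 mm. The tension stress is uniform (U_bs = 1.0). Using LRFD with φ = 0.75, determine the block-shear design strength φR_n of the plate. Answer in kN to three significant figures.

Shear plane L_v = 25 + 1·35 = 60 mm; A_gv = 60 × 10 = 600 mm².
A_nv = (60 − 1.5·16) × 10 = 360 mm².
A_nt = (20 − 0.5·16) × 10 = 120 mm².
0.6 F_u A_nv = 86.4 kN; 0.6 F_y A_gv = 90 kN → shear rupture governs the shear term.
R_n = 86.4 + 1.0 × 400 × 120 / 1000 = 134.4 kN.
Design strength φR_n = 0.75 × 134.4 = 101 kN.

101 kN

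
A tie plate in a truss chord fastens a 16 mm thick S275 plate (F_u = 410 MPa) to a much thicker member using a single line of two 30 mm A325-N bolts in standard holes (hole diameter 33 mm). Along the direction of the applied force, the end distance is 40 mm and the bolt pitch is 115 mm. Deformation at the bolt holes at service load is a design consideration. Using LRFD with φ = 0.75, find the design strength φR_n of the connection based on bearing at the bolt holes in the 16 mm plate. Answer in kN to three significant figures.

493 kN

Per bolt r_n = 1.2 l_c t F_u ≤ 2.4 d t F_u; upper limit = 2.4 × 30 × 16 × 410 / 1000 = 472.3 kN.
Edge bolt: l_c = 40 − 33/2 = 23.5 mm → 1.2 × 23.5 × 16 × 410 / 1000 = 185 → r_n = 185 kN.
Interior bolts: l_c = 115 − 33 = 82 mm → 1.2 × 82 × 16 × 410 / 1000 = 645.5 → r_n = 472.3 kN.
R_n = 1 × 185 + 1 × 472.3 = 657.3 kN.
Design strength φR_n = 0.75 × 657.3 = 493 kN.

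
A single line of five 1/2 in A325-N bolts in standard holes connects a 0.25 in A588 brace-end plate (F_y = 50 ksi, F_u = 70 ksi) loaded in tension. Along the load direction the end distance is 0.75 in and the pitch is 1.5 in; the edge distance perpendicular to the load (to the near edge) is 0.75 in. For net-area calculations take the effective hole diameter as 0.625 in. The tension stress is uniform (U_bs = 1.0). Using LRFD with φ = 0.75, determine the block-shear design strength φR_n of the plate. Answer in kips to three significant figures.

Shear plane L_v = 0.75 + 4·1.5 = 6.75 in; A_gv = 6.75 × 0.25 = 1.688 in².
A_nv = (6.75 − 4.5·0.625) × 0.25 = 0.9844 in².
A_nt = (0.75 − 0.5·0.625) × 0.25 = 0.1094 in².
0.6 F_u A_nv = 41.34 kips; 0.6 F_y A_gv = 50.62 kips → shear rupture governs the shear term.
R_n = 41.34 + 1.0 × 70 × 0.1094 = 49 kips.
Design strength φR_n = 0.75 × 49 = 36.8 kips.

36.8 kips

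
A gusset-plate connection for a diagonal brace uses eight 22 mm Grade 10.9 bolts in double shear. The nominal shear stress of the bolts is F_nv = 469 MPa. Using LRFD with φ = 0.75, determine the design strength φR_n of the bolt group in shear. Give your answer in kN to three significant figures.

A_b = π × 22² / 4 = 380.1 mm².
R_n = F_nv · A_b · n · n_s = 469 × 380.1 × 8 × 2 / 1000 = 2853 kN.
Design strength φR_n = 0.75 × 2853 = 2140 kN.

2140 kN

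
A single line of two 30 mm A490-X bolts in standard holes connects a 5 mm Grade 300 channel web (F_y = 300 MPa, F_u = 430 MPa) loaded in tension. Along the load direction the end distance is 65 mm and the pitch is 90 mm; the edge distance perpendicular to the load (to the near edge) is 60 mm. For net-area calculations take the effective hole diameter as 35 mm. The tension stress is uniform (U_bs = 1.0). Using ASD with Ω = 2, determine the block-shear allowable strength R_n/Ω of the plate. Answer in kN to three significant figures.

Shear plane L_v = 65 + 1·90 = 155 mm; A_gv = 155 × 5 = 775 mm².
A_nv = (155 − 1.5·35) × 5 = 512.5 mm².
A_nt = (60 − 0.5·35) × 5 = 212.5 mm².
0.6 F_u A_nv = 132.2 kN; 0.6 F_y A_gv = 139.5 kN → shear rupture governs the shear term.
R_n = 132.2 + 1.0 × 430 × 212.5 / 1000 = 223.6 kN.
Allowable strength R_n/Ω = 223.6 / 2 = 112 kN.

112 kN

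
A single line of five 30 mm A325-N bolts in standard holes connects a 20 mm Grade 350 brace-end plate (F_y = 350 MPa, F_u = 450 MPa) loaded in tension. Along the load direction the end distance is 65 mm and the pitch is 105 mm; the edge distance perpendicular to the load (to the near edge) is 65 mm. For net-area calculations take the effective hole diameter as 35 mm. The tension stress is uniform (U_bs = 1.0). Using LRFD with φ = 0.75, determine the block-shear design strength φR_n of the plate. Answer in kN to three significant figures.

Shear plane L_v = 65 + 4·105 = 485 mm; A_gv = 485 × 20 = 9700 mm².
A_nv = (485 − 4.5·35) × 20 = 6550 mm².
A_nt = (65 − 0.5·35) × 20 = 950 mm².
0.6 F_u A_nv = 1768 kN; 0.6 F_y A_gv = 2037 kN → shear rupture governs the shear term.
R_n = 1768 + 1.0 × 450 × 950 / 1000 = 2196 kN.
Design strength φR_n = 0.75 × 2196 = 1650 kN.

1650 kN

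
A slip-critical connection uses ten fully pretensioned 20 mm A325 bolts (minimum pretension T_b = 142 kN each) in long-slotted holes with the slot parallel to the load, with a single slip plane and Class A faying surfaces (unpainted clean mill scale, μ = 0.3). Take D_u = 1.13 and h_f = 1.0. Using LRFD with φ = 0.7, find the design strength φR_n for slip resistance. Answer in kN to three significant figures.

R_n = μ · D_u · h_f · T_b · n_s · n_b = 0.3 × 1.13 × 1.0 × 142 × 1 × 10 = 481.4 kN.
Design strength φR_n = 0.7 × 481.4 = 337 kN.

337 kN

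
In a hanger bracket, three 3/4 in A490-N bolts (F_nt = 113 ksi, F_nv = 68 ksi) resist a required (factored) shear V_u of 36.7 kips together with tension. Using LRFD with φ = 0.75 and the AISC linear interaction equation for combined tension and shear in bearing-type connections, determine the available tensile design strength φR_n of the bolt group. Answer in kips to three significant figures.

85 kips

A_b = π·0.75²/4 = 0.4418 in²; f_rv = 36.7 / (3 × 0.4418) = 27.69 ksi.
F'_nt = 1.3 F_nt − (F_nt / φF_nv) f_rv = 1.3·113 − (113/(0.75·68))·27.69 = 85.55 ksi, capped at F_nt → F'_nt = 85.55 ksi.
R_n = F'_nt · A_b · n = 85.55 × 0.4418 × 3 = 113.4 kips.
Design strength φR_n = 0.75 × 113.4 = 85 kips.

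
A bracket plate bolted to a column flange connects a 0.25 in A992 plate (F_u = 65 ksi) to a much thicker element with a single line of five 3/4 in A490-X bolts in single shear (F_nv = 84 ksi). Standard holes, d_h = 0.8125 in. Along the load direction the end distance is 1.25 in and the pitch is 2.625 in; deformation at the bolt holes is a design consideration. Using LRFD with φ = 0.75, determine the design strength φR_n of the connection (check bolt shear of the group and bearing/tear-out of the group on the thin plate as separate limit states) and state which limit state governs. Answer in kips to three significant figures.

100 kips (bearing governs)

Bolt shear: A_b = π·0.75²/4 = 0.4418 in²; R_n = 84 × 0.4418 × 5 × 1 = 185.6 kips → 0.75 × 185.6 = 139 kips.
Bearing (1.2 l_c t F_u ≤ 2.4 d t F_u): upper limit = 2.4·0.75·0.25·65 = 29.25 kips.
  Edge l_c = 1.25 − 0.8125/2 = 0.8438 → r_n = 16.45 kips; interior l_c = 2.625 − 0.8125 = 1.812 → r_n = 29.25 kips.
  R_n,bearing = 1·16.45 + 4·29.25 = 133.5 kips → 0.75 × 133.5 = 100 kips.
Bearing governs: 100 kips.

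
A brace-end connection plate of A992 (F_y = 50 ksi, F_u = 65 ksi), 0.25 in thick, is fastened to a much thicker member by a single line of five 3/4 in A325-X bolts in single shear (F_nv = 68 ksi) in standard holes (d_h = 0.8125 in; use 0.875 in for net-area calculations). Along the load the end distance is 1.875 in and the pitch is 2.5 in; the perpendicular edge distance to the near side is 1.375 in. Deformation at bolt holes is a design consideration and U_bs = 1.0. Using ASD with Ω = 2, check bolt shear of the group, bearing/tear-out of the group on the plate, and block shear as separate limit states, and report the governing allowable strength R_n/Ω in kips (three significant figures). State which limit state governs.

46.3 kips (block shear governs)

Bolt shear: A_b = π·0.75²/4 = 0.4418 in²; R_n = 68 × 0.4418 × 5 × 1 = 150.2 kips → 150.2 / 2 = 75.1 kips.
Bearing: edge l_c = 1.469, r_n = 28.64 kips; interior l_c = 1.688, r_n = 29.25 kips; R_n = 28.64 + 4·29.25 = 145.6 kips → 72.8 kips.
Block shear: A_gv = 2.969, A_nv = 1.984, A_nt = 0.2344 in²; R_n = min(0.6F_uA_nv, 0.6F_yA_gv) + U_bs·F_u·A_nt = 92.62 kips → 46.3 kips.
Block shear governs: 46.3 kips.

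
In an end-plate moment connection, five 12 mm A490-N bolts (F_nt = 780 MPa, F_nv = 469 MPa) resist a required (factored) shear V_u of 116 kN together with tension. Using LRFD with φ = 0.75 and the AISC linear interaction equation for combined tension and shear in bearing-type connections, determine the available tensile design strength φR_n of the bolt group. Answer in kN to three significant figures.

A_b = π·12²/4 = 113.1 mm²; f_rv = 116 × 1000 / (5 × 113.1) = 205.1 MPa.
F'_nt = 1.3 F_nt − (F_nt / φF_nv) f_rv = 1.3·780 − (780/(0.75·469))·205.1 = 559.1 MPa, capped at F_nt → F'_nt = 559.1 MPa.
R_n = F'_nt · A_b · n = 559.1 × 113.1 × 5 / 1000 = 316.2 kN.
Design strength φR_n = 0.75 × 316.2 = 237 kN.

237 kN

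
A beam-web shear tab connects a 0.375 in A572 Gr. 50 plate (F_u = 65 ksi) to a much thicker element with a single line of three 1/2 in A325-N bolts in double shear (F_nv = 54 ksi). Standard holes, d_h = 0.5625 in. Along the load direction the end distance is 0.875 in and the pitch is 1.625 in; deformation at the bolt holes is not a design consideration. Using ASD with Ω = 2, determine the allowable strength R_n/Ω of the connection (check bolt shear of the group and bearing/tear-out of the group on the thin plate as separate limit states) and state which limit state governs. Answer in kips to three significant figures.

Bolt shear: A_b = π·0.5²/4 = 0.1963 in²; R_n = 54 × 0.1963 × 3 × 2 = 63.62 kips → 63.62 / 2 = 31.8 kips.
Bearing (1.5 l_c t F_u ≤ 3.0 d t F_u): upper limit = 3.0·0.5·0.375·65 = 36.56 kips.
  Edge l_c = 0.875 − 0.5625/2 = 0.5938 → r_n = 21.71 kips; interior l_c = 1.625 − 0.5625 = 1.062 → r_n = 36.56 kips.
  R_n,bearing = 1·21.71 + 2·36.56 = 94.83 kips → 94.83 / 2 = 47.4 kips.
Bolt shear governs: 31.8 kips.

31.8 kips (bolt shear governs)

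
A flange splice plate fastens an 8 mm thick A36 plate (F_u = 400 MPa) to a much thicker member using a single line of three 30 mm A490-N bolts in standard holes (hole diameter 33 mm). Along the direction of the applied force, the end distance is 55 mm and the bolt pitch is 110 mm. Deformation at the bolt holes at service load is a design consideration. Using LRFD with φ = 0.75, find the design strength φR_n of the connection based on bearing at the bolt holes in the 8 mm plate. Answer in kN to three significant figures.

Per bolt r_n = 1.2 l_c t F_u ≤ 2.4 d t F_u; upper limit = 2.4 × 30 × 8 × 400 / 1000 = 230.4 kN.
Edge bolt: l_c = 55 − 33/2 = 38.5 mm → 1.2 × 38.5 × 8 × 400 / 1000 = 147.8 → r_n = 147.8 kN.
Interior bolts: l_c = 110 − 33 = 77 mm → 1.2 × 77 × 8 × 400 / 1000 = 295.7 → r_n = 230.4 kN.
R_n = 1 × 147.8 + 2 × 230.4 = 608.6 kN.
Design strength φR_n = 0.75 × 608.6 = 456 kN.

456 kN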